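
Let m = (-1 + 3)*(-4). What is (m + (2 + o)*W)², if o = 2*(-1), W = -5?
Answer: 64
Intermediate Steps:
o = -2
m = -8 (m = 2*(-4) = -8)
(m + (2 + o)*W)² = (-8 + (2 - 2)*(-5))² = (-8 + 0*(-5))² = (-8 + 0)² = (-8)² = 64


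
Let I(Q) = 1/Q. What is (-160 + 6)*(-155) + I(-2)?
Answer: 47739/2 ≈ 23870.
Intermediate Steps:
(-160 + 6)*(-155) + I(-2) = (-160 + 6)*(-155) + 1/(-2) = -154*(-155) - 1/2 = 23870 - 1/2 = 47739/2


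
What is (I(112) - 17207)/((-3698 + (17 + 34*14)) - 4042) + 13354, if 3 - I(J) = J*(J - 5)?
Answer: 96805626/7247 ≈ 13358.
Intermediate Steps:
I(J) = 3 - J*(-5 + J) (I(J) = 3 - J*(J - 5) = 3 - J*(-5 + J))
(I(112) - 17207)/((-3698 + (17 + 34*14)) - 4042) + 13354 = ((3 - 1*112² + 5*112) - 17207)/((-3698 + (17 + 34*14)) - 4042) + 13354 = ((3 - 1*12544 + 560) - 17207)/((-3698 + (17 + 476)) - 4042) + 13354 = ((3 - 12544 + 560) - 17207)/((-3698 + 493) - 4042) + 13354 = (-11981 - 17207)/(-3205 - 4042) + 13354 = -29188/(-7247) + 13354 = -29188*(-1/7247) + 13354 = 29188/7247 + 13354 = 96805626/7247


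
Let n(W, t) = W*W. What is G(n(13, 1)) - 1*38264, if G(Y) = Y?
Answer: -38095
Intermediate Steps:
n(W, t) = W²
G(n(13, 1)) - 1*38264 = 13² - 1*38264 = 169 - 38264 = -38095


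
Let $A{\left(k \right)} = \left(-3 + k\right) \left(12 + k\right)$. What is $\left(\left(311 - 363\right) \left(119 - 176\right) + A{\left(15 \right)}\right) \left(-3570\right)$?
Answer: $-11738160$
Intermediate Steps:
$\left(\left(311 - 363\right) \left(119 - 176\right) + A{\left(15 \right)}\right) \left(-3570\right) = \left(\left(311 - 363\right) \left(119 - 176\right) + \left(-36 + 15^{2} + 9 \cdot 15\right)\right) \left(-3570\right) = \left(\left(-52\right) \left(-57\right) + \left(-36 + 225 + 135\right)\right) \left(-3570\right) = \left(2964 + 324\right) \left(-3570\right) = 3288 \left(-3570\right) = -11738160$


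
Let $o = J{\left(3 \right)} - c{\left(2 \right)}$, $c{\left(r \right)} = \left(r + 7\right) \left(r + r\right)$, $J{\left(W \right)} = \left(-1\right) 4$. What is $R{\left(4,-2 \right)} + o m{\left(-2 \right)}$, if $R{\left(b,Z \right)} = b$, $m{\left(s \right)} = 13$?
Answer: $-516$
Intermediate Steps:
$J{\left(W \right)} = -4$
$c{\left(r \right)} = 2 r \left(7 + r\right)$ ($c{\left(r \right)} = \left(7 + r\right) 2 r = 2 r \left(7 + r\right)$)
$o = -40$ ($o = -4 - 2 \cdot 2 \left(7 + 2\right) = -4 - 2 \cdot 2 \cdot 9 = -4 - 36 = -40$)
$R{\left(4,-2 \right)} + o m{\left(-2 \right)} = 4 - 520 = -516$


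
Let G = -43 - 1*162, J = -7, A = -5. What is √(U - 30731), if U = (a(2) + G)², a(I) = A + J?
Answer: √16358 ≈ 127.90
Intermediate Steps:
G = -205 (G = -43 - 162 = -205)
a(I) = -12 (a(I) = -5 - 7 = -12)
U = 47089 (U = (-12 - 205)² = (-217)² = 47089)
√(U - 30731) = √(47089 - 30731) = √16358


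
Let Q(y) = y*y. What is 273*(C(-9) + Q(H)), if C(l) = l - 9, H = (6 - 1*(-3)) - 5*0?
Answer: 17199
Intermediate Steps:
H = 9 (H = (6 + 3) + 0 = 9 + 0 = 9)
C(l) = -9 + l
Q(y) = y²
273*(C(-9) + Q(H)) = 273*((-9 - 9) + 9²) = 273*(-18 + 81) = 273*63 = 17199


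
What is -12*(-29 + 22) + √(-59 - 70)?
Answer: 84 + I*√129 ≈ 84.0 + 11.358*I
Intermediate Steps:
-12*(-29 + 22) + √(-59 - 70) = -12*(-7) + √(-129) = 84 + I*√129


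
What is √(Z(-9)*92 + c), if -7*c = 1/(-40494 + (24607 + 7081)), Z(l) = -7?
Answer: I*√49939388326/8806 ≈ 25.377*I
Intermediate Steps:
c = 1/61642 (c = -1/(7*(-40494 + (24607 + 7081))) = -1/(7*(-40494 + 31688)) = -⅐/(-8806) = -⅐*(-1/8806) = 1/61642 ≈ 1.6223e-5)
√(Z(-9)*92 + c) = √(-7*92 + 1/61642) = √(-644 + 1/61642) = √(-39697447/61642) = I*√49939388326/8806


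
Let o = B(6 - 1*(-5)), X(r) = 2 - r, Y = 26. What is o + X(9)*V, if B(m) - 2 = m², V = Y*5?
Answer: -787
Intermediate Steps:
V = 130 (V = 26*5 = 130)
B(m) = 2 + m²
o = 123 (o = 2 + (6 - 1*(-5))² = 2 + (6 + 5)² = 2 + 11² = 2 + 121 = 123)
o + X(9)*V = 123 + (2 - 1*9)*130 = 123 + (2 - 9)*130 = 123 - 7*130 = 123 - 910 = -787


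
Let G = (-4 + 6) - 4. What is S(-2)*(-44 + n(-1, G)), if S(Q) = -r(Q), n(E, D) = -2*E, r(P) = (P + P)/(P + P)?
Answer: 42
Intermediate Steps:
G = -2 (G = 2 - 4 = -2)
r(P) = 1 (r(P) = (2*P)/((2*P)) = (2*P)*(1/(2*P)) = 1)
S(Q) = -1 (S(Q) = -1*1 = -1)
S(-2)*(-44 + n(-1, G)) = -(-44 - 2*(-1)) = -(-44 + 2) = -1*(-42) = 42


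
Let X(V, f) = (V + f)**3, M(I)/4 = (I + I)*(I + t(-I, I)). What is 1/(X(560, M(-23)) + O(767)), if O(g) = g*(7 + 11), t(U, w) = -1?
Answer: 1/123208639982 ≈ 8.1163e-12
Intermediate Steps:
O(g) = 18*g (O(g) = g*18 = 18*g)
M(I) = 8*I*(-1 + I) (M(I) = 4*((I + I)*(I - 1)) = 4*((2*I)*(-1 + I)) = 4*(2*I*(-1 + I)) = 8*I*(-1 + I))
1/(X(560, M(-23)) + O(767)) = 1/((560 + 8*(-23)*(-1 - 23))**3 + 18*767) = 1/((560 + 8*(-23)*(-24))**3 + 13806) = 1/((560 + 4416)**3 + 13806) = 1/(4976**3 + 13806) = 1/(123208626176 + 13806) = 1/123208639982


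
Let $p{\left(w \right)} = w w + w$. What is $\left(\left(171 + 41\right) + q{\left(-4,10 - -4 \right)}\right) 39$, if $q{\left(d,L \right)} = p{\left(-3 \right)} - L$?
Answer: $7956$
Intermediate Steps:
$p{\left(w \right)} = w + w^{2}$ ($p{\left(w \right)} = w^{2} + w = w + w^{2}$)
$q{\left(d,L \right)} = 6 - L$ ($q{\left(d,L \right)} = - 3 \left(1 - 3\right) - L = \left(-3\right) \left(-2\right) - L = 6 - L$)
$\left(\left(171 + 41\right) + q{\left(-4,10 - -4 \right)}\right) 39 = \left(\left(171 + 41\right) + \left(6 - \left(10 - -4\right)\right)\right) 39 = \left(212 + \left(6 - \left(10 + 4\right)\right)\right) 39 = \left(212 + \left(6 - 14\right)\right) 39 = \left(212 - 8\right) 39 = 204 \cdot 39 = 7956$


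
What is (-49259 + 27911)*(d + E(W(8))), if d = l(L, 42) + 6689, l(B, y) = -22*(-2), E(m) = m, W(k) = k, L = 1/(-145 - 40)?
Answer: -143906868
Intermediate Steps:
L = -1/185 (L = 1/(-185) = -1/185 ≈ -0.0054054)
l(B, y) = 44
d = 6733 (d = 44 + 6689 = 6733)
(-49259 + 27911)*(d + E(W(8))) = (-49259 + 27911)*(6733 + 8) = -21348*6741 = -143906868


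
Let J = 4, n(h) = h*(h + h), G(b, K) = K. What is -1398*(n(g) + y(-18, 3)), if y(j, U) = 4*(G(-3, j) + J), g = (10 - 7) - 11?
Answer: -100656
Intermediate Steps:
g = -8 (g = 3 - 11 = -8)
n(h) = 2*h**2 (n(h) = h*(2*h) = 2*h**2)
y(j, U) = 16 + 4*j (y(j, U) = 4*(j + 4) = 4*(4 + j) = 16 + 4*j)
-1398*(n(g) + y(-18, 3)) = -1398*(2*(-8)**2 + (16 + 4*(-18))) = -1398*(2*64 + (16 - 72)) = -1398*(128 - 56) = -1398*72 = -100656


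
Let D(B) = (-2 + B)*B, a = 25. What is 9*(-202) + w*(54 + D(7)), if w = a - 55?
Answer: -4488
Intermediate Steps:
w = -30 (w = 25 - 55 = -30)
D(B) = B*(-2 + B)
9*(-202) + w*(54 + D(7)) = 9*(-202) - 30*(54 + 7*(-2 + 7)) = -1818 - 30*(54 + 7*5) = -1818 - 30*(54 + 35) = -1818 - 30*89 = -1818 - 2670 = -4488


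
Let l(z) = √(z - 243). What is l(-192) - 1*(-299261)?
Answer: 299261 + I*√435 ≈ 2.9926e+5 + 20.857*I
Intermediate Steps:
l(z) = √(-243 + z)
l(-192) - 1*(-299261) = √(-243 - 192) - 1*(-299261) = √(-435) + 299261 = I*√435 + 299261 = 299261 + I*√435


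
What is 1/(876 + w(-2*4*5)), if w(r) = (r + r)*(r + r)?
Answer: 1/7276 ≈ 0.00013744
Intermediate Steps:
w(r) = 4*r² (w(r) = (2*r)*(2*r) = 4*r²)
1/(876 + w(-2*4*5)) = 1/(876 + 4*(-2*4*5)²) = 1/(876 + 4*(-8*5)²) = 1/(876 + 4*(-40)²) = 1/(876 + 4*1600) = 1/(876 + 6400) = 1/7276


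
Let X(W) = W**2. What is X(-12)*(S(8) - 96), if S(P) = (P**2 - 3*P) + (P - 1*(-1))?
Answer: -6768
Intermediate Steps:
S(P) = 1 + P**2 - 2*P (S(P) = (P**2 - 3*P) + (P + 1) = (P**2 - 3*P) + (1 + P) = 1 + P**2 - 2*P)
X(-12)*(S(8) - 96) = (-12)**2*((1 + 8**2 - 2*8) - 96) = 144*((1 + 64 - 16) - 96) = 144*(49 - 96) = 144*(-47) = -6768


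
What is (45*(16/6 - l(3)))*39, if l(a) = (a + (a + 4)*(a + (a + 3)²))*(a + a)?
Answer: -2901600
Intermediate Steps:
l(a) = 2*a*(a + (4 + a)*(a + (3 + a)²)) (l(a) = (a + (4 + a)*(a + (3 + a)²))*(2*a) = 2*a*(a + (4 + a)*(a + (3 + a)²)))
(45*(16/6 - l(3)))*39 = (45*(16/6 - 2*3*(36 + 3³ + 11*3² + 38*3)))*39 = (45*(16*(⅙) - 2*3*(36 + 27 + 11*9 + 114)))*39 = (45*(8/3 - 2*3*(36 + 27 + 99 + 114)))*39 = (45*(8/3 - 2*3*276))*39 = (45*(8/3 - 1*1656))*39 = (45*(8/3 - 1656))*39 = (45*(-4960/3))*39 = -74400*39 = -2901600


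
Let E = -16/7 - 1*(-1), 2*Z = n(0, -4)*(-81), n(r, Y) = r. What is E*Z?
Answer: 0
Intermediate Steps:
Z = 0 (Z = (0*(-81))/2 = (1/2)*0 = 0)
E = -9/7 (E = -16*1/7 + 1 = -16/7 + 1 = -9/7 ≈ -1.2857)
E*Z = -9/7*0 = 0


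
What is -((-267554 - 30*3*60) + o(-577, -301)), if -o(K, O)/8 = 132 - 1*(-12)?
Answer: 274106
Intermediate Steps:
o(K, O) = -1152 (o(K, O) = -8*(132 - 1*(-12)) = -8*(132 + 12) = -8*144 = -1152)
-((-267554 - 30*3*60) + o(-577, -301)) = -((-267554 - 30*3*60) - 1152) = -((-267554 - 90*60) - 1152) = -((-267554 - 5400) - 1152) = -(-272954 - 1152) = -1*(-274106) = 274106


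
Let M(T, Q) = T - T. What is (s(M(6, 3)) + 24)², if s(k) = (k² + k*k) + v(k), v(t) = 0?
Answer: 576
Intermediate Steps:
M(T, Q) = 0
s(k) = 2*k² (s(k) = (k² + k*k) + 0 = (k² + k²) + 0 = 2*k² + 0 = 2*k²)
(s(M(6, 3)) + 24)² = (2*0² + 24)² = (2*0 + 24)² = (0 + 24)² = 24² = 576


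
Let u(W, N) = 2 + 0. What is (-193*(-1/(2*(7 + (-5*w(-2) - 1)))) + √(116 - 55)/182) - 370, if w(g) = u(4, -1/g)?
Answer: -3153/8 + √61/182 ≈ -394.08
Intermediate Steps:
u(W, N) = 2
w(g) = 2
(-193*(-1/(2*(7 + (-5*w(-2) - 1)))) + √(116 - 55)/182) - 370 = (-193*(-1/(2*(7 + (-5*2 - 1)))) + √(116 - 55)/182) - 370 = (-193*(-1/(2*(7 + (-10 - 1)))) + √61*(1/182)) - 370 = (-193*(-1/(2*(7 - 11))) + √61/182) - 370 = (-193/((-4*(-2))) + √61/182) - 370 = (-193/8 + √61/182) - 370 = -3153/8 + √61/182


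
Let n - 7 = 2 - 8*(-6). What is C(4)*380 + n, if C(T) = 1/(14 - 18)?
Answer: -38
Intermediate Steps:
C(T) = -¼ (C(T) = 1/(-4) = -¼)
n = 57 (n = 7 + (2 - 8*(-6)) = 7 + (2 + 48) = 7 + 50 = 57)
C(4)*380 + n = -¼*380 + 57 = -95 + 57 = -38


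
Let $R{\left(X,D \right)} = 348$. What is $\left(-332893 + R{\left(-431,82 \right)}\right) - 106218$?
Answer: $-438763$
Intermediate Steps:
$\left(-332893 + R{\left(-431,82 \right)}\right) - 106218 = \left(-332893 + 348\right) - 106218 = -332545 - 106218 = -438763$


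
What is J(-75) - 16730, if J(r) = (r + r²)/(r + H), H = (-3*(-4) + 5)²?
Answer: -1787335/107 ≈ -16704.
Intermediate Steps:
H = 289 (H = (12 + 5)² = 17² = 289)
J(r) = (r + r²)/(289 + r) (J(r) = (r + r²)/(r + 289) = (r + r²)/(289 + r))
J(-75) - 16730 = -75*(1 - 75)/(289 - 75) - 16730 = -75*(-74)/214 - 16730 = -75*1/214*(-74) - 16730 = 2775/107 - 16730 = -1787335/107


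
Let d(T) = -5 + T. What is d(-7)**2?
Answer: 144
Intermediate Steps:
d(-7)**2 = (-5 - 7)**2 = (-12)**2 = 144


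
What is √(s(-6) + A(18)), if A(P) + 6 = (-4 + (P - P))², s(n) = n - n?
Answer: √10 ≈ 3.1623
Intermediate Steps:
s(n) = 0
A(P) = 10 (A(P) = -6 + (-4 + (P - P))² = -6 + (-4 + 0)² = -6 + (-4)² = -6 + 16 = 10)
√(s(-6) + A(18)) = √(0 + 10) = √10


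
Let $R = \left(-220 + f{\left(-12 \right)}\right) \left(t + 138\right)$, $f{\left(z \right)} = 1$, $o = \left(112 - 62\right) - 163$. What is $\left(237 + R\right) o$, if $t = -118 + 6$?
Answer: $616641$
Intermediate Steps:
$o = -113$ ($o = 50 - 163 = -113$)
$t = -112$
$R = -5694$ ($R = \left(-220 + 1\right) \left(-112 + 138\right) = \left(-219\right) 26 = -5694$)
$\left(237 + R\right) o = \left(237 - 5694\right) \left(-113\right) = \left(-5457\right) \left(-113\right) = 616641$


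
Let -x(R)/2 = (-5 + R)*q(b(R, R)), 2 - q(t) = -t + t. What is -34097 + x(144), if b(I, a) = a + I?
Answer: -34653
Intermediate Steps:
b(I, a) = I + a
q(t) = 2 (q(t) = 2 - (-t + t) = 2 - 1*0 = 2 + 0 = 2)
x(R) = 20 - 4*R (x(R) = -2*(-5 + R)*2 = -2*(-10 + 2*R) = 20 - 4*R)
-34097 + x(144) = -34097 + (20 - 4*144) = -34097 + (20 - 576) = -34097 - 556 = -34653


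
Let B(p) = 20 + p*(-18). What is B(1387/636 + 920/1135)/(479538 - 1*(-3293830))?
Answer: -814379/90794780816 ≈ -8.9695e-6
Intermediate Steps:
B(p) = 20 - 18*p
B(1387/636 + 920/1135)/(479538 - 1*(-3293830)) = (20 - 18*(1387/636 + 920/1135))/(479538 - 1*(-3293830)) = (20 - 18*(1387*(1/636) + 920*(1/1135)))/(479538 + 3293830) = (20 - 18*(1387/636 + 184/227))/3773368 = (20 - 18*431873/144372)*(1/3773368) = (20 - 1295619/24062)*(1/3773368) = -814379/24062*1/3773368 = -814379/90794780816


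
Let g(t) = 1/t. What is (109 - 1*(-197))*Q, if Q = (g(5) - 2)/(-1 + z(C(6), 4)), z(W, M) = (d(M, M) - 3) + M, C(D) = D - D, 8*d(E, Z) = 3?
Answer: -7344/5 ≈ -1468.8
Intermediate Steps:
d(E, Z) = 3/8 (d(E, Z) = (⅛)*3 = 3/8)
C(D) = 0
z(W, M) = -21/8 + M (z(W, M) = (3/8 - 3) + M = -21/8 + M)
Q = -24/5 (Q = (1/5 - 2)/(-1 + (-21/8 + 4)) = (⅕ - 2)/(-1 + 11/8) = -9/(5*3/8) = -9/5*8/3 = -24/5 ≈ -4.8000)
(109 - 1*(-197))*Q = (109 - 1*(-197))*(-24/5) = (109 + 197)*(-24/5) = 306*(-24/5) = -7344/5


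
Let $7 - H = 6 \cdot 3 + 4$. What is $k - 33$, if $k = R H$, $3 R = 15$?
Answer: $-108$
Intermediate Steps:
$H = -15$ ($H = 7 - \left(6 \cdot 3 + 4\right) = 7 - \left(18 + 4\right) = 7 - 22 = -15$)
$R = 5$ ($R = \frac{1}{3} \cdot 15 = 5$)
$k = -75$ ($k = 5 \left(-15\right) = -75$)
$k - 33 = -75 - 33 = -108$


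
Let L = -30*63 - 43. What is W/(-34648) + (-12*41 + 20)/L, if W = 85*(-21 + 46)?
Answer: 12246231/66974584 ≈ 0.18285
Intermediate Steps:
L = -1933 (L = -1890 - 43 = -1933)
W = 2125 (W = 85*25 = 2125)
W/(-34648) + (-12*41 + 20)/L = 2125/(-34648) + (-12*41 + 20)/(-1933) = 2125*(-1/34648) + (-492 + 20)*(-1/1933) = -2125/34648 - 472*(-1/1933) = -2125/34648 + 472/1933 = 12246231/66974584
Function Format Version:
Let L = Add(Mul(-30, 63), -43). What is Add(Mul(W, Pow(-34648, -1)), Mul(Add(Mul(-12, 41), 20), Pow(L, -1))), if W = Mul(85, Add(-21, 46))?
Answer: Rational(12246231, 66974584) ≈ 0.18285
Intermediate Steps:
L = -1933 (L = Add(-1890, -43) = -1933)
W = 2125 (W = Mul(85, 25) = 2125)
Add(Mul(W, Pow(-34648, -1)), Mul(Add(Mul(-12, 41), 20), Pow(L, -1))) = Add(Mul(2125, Pow(-34648, -1)), Mul(Add(Mul(-12, 41), 20), Pow(-1933, -1))) = Add(Mul(2125, Rational(-1, 34648)), Mul(Add(-492, 20), Rational(-1, 1933))) = Add(Rational(-2125, 34648), Mul(-472, Rational(-1, 1933))) = Add(Rational(-2125, 34648), Rational(472, 1933)) = Rational(12246231, 66974584)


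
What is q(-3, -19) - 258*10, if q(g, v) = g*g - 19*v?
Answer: -2210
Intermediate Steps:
q(g, v) = g² - 19*v
q(-3, -19) - 258*10 = ((-3)² - 19*(-19)) - 258*10 = (9 + 361) - 2580 = 370 - 2580 = -2210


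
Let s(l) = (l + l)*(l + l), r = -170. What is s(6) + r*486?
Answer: -82476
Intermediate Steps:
s(l) = 4*l**2 (s(l) = (2*l)*(2*l) = 4*l**2)
s(6) + r*486 = 4*6**2 - 170*486 = 4*36 - 82620 = 144 - 82620 = -82476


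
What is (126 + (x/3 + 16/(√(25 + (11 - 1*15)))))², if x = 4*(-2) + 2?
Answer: 323152/21 + 3968*√21/21 ≈ 16254.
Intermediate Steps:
x = -6 (x = -8 + 2 = -6)
(126 + (x/3 + 16/(√(25 + (11 - 1*15)))))² = (126 + (-6/3 + 16/(√(25 + (11 - 1*15)))))² = (126 + (-6*⅓ + 16/(√(25 + (11 - 15)))))² = (126 + (-2 + 16/(√(25 - 4))))² = (126 + (-2 + 16/(√21)))² = (126 + (-2 + 16*(√21/21)))² = (126 + (-2 + 16*√21/21))² = (124 + 16*√21/21)²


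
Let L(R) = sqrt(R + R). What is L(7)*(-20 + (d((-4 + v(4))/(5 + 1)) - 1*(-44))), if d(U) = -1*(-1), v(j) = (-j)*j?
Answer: 25*sqrt(14) ≈ 93.541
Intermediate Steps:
v(j) = -j**2
d(U) = 1
L(R) = sqrt(2)*sqrt(R) (L(R) = sqrt(2*R) = sqrt(2)*sqrt(R))
L(7)*(-20 + (d((-4 + v(4))/(5 + 1)) - 1*(-44))) = (sqrt(2)*sqrt(7))*(-20 + (1 - 1*(-44))) = sqrt(14)*(-20 + (1 + 44)) = sqrt(14)*(-20 + 45) = sqrt(14)*25 = 25*sqrt(14)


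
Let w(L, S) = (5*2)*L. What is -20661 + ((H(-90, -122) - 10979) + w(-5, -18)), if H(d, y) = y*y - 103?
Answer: -16909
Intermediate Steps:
w(L, S) = 10*L
H(d, y) = -103 + y² (H(d, y) = y² - 103 = -103 + y²)
-20661 + ((H(-90, -122) - 10979) + w(-5, -18)) = -20661 + (((-103 + (-122)²) - 10979) + 10*(-5)) = -20661 + (((-103 + 14884) - 10979) - 50) = -20661 + ((14781 - 10979) - 50) = -20661 + (3802 - 50) = -20661 + 3752 = -16909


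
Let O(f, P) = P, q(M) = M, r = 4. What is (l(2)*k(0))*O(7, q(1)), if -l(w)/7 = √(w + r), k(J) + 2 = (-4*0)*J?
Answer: 14*√6 ≈ 34.293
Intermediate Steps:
k(J) = -2 (k(J) = -2 + (-4*0)*J = -2 + 0*J = -2 + 0 = -2)
l(w) = -7*√(4 + w) (l(w) = -7*√(w + 4) = -7*√(4 + w))
(l(2)*k(0))*O(7, q(1)) = (-7*√(4 + 2)*(-2))*1 = (-7*√6*(-2))*1 = (14*√6)*1 = 14*√6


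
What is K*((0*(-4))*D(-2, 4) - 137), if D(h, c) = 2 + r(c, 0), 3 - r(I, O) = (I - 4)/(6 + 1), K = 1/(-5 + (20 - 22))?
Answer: 137/7 ≈ 19.571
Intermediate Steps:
K = -⅐ (K = 1/(-5 - 2) = 1/(-7) = -⅐ ≈ -0.14286)
r(I, O) = 25/7 - I/7 (r(I, O) = 3 - (I - 4)/(6 + 1) = 3 - (-4 + I)/7 = 3 - (-4/7 + I/7) = 3 + (4/7 - I/7) = 25/7 - I/7)
D(h, c) = 39/7 - c/7 (D(h, c) = 2 + (25/7 - c/7) = 39/7 - c/7)
K*((0*(-4))*D(-2, 4) - 137) = -((0*(-4))*(39/7 - ⅐*4) - 137)/7 = -(0*(39/7 - 4/7) - 137)/7 = -(0*5 - 137)/7 = -(0 - 137)/7 = -⅐*(-137) = 137/7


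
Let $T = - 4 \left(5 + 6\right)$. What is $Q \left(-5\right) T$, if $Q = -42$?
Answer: $-9240$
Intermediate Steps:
$T = -44$ ($T = \left(-4\right) 11 = -44$)
$Q \left(-5\right) T = \left(-42\right) \left(-5\right) \left(-44\right) = 210 \left(-44\right) = -9240$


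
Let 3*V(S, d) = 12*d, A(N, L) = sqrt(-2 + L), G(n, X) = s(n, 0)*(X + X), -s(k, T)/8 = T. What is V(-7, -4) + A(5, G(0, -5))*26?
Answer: -16 + 26*I*sqrt(2) ≈ -16.0 + 36.77*I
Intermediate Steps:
s(k, T) = -8*T
G(n, X) = 0 (G(n, X) = (-8*0)*(X + X) = 0*(2*X) = 0)
V(S, d) = 4*d (V(S, d) = (12*d)/3 = 4*d)
V(-7, -4) + A(5, G(0, -5))*26 = 4*(-4) + sqrt(-2 + 0)*26 = -16 + sqrt(-2)*26 = -16 + (I*sqrt(2))*26 = -16 + 26*I*sqrt(2)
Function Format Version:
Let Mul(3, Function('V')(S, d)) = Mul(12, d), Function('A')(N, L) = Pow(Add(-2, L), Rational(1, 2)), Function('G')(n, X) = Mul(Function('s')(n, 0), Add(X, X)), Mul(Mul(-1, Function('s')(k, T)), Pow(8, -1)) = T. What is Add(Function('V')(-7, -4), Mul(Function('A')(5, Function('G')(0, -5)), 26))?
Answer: Add(-16, Mul(26, I, Pow(2, Rational(1, 2)))) ≈ Add(-16.000, Mul(36.770, I))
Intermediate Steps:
Function('s')(k, T) = Mul(-8, T)
Function('G')(n, X) = 0 (Function('G')(n, X) = Mul(Mul(-8, 0), Add(X, X)) = Mul(0, Mul(2, X)) = 0)
Function('V')(S, d) = Mul(4, d) (Function('V')(S, d) = Mul(Rational(1, 3), Mul(12, d)) = Mul(4, d))
Add(Function('V')(-7, -4), Mul(Function('A')(5, Function('G')(0, -5)), 26)) = Add(Mul(4, -4), Mul(Pow(Add(-2, 0), Rational(1, 2)), 26)) = Add(-16, Mul(Pow(-2, Rational(1, 2)), 26)) = Add(-16, Mul(Mul(I, Pow(2, Rational(1, 2))), 26)) = Add(-16, Mul(26, I, Pow(2, Rational(1, 2))))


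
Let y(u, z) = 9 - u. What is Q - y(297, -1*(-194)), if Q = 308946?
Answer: 309234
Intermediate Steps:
Q - y(297, -1*(-194)) = 308946 - (9 - 1*297) = 308946 - (9 - 297) = 308946 - 1*(-288) = 308946 + 288 = 309234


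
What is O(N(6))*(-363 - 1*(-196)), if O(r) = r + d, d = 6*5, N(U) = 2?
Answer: -5344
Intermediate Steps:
d = 30
O(r) = 30 + r (O(r) = r + 30 = 30 + r)
O(N(6))*(-363 - 1*(-196)) = (30 + 2)*(-363 - 1*(-196)) = 32*(-363 + 196) = 32*(-167) = -5344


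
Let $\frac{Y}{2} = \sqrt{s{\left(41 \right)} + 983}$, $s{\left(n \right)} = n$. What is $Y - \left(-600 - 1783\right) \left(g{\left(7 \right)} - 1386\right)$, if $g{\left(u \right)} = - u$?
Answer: $-3319455$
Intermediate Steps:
$Y = 64$ ($Y = 2 \sqrt{41 + 983} = 2 \sqrt{1024} = 2 \cdot 32 = 64$)
$Y - \left(-600 - 1783\right) \left(g{\left(7 \right)} - 1386\right) = 64 - \left(-600 - 1783\right) \left(\left(-1\right) 7 - 1386\right) = 64 - - 2383 \left(-7 - 1386\right) = 64 - \left(-2383\right) \left(-1393\right) = 64 - 3319519 = -3319455$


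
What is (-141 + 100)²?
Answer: 1681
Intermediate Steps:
(-141 + 100)² = (-41)² = 1681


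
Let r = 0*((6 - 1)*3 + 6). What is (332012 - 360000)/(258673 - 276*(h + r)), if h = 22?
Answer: -27988/252601 ≈ -0.11080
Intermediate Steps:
r = 0 (r = 0*(5*3 + 6) = 0*(15 + 6) = 0*21 = 0)
(332012 - 360000)/(258673 - 276*(h + r)) = (332012 - 360000)/(258673 - 276*(22 + 0)) = -27988/(258673 - 276*22) = -27988/(258673 - 6072) = -27988/252601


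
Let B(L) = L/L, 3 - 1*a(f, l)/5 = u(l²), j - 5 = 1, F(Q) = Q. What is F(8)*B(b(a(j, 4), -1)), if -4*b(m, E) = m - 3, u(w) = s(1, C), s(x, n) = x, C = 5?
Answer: 8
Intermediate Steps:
j = 6 (j = 5 + 1 = 6)
u(w) = 1
a(f, l) = 10 (a(f, l) = 15 - 5*1 = 15 - 5 = 10)
b(m, E) = ¾ - m/4 (b(m, E) = -(m - 3)/4 = -(-3 + m)/4 = ¾ - m/4)
B(L) = 1
F(8)*B(b(a(j, 4), -1)) = 8*1 = 8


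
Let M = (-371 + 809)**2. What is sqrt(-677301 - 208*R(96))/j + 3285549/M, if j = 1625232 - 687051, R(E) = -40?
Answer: 365061/21316 + I*sqrt(668981)/938181 ≈ 17.126 + 0.00087181*I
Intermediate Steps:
j = 938181
M = 191844 (M = 438**2 = 191844)
sqrt(-677301 - 208*R(96))/j + 3285549/M = sqrt(-677301 - 208*(-40))/938181 + 3285549/191844 = sqrt(-677301 + 8320)*(1/938181) + 3285549*(1/191844) = sqrt(-668981)*(1/938181) + 365061/21316 = (I*sqrt(668981))*(1/938181) + 365061/21316 = I*sqrt(668981)/938181 + 365061/21316 = 365061/21316 + I*sqrt(668981)/938181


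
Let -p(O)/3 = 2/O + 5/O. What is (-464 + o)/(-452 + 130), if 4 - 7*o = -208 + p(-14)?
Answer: 6075/4508 ≈ 1.3476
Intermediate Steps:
p(O) = -21/O (p(O) = -3*(2/O + 5/O) = -21/O)
o = 421/14 (o = 4/7 - (-208 - 21/(-14))/7 = 4/7 - (-208 - 21*(-1/14))/7 = 4/7 - (-208 + 3/2)/7 = 4/7 - ⅐*(-413/2) = 4/7 + 59/2 = 421/14 ≈ 30.071)
(-464 + o)/(-452 + 130) = (-464 + 421/14)/(-452 + 130) = -6075/14/(-322) = -6075/14*(-1/322) = 6075/4508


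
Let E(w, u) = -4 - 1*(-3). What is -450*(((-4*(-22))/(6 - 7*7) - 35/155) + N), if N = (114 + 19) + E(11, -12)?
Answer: -77817150/1333 ≈ -58377.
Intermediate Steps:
E(w, u) = -1 (E(w, u) = -4 + 3 = -1)
N = 132 (N = (114 + 19) - 1 = 133 - 1 = 132)
-450*(((-4*(-22))/(6 - 7*7) - 35/155) + N) = -450*(((-4*(-22))/(6 - 7*7) - 35/155) + 132) = -450*((88/(6 - 49) - 35*1/155) + 132) = -450*((88/(-43) - 7/31) + 132) = -450*((88*(-1/43) - 7/31) + 132) = -450*((-88/43 - 7/31) + 132) = -450*(-3029/1333 + 132) = -450*172927/1333 = -77817150/1333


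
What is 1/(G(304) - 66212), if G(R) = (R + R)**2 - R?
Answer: 1/303148 ≈ 3.2987e-6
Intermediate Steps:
G(R) = -R + 4*R**2 (G(R) = (2*R)**2 - R = 4*R**2 - R = -R + 4*R**2)
1/(G(304) - 66212) = 1/(304*(-1 + 4*304) - 66212) = 1/(304*(-1 + 1216) - 66212) = 1/(304*1215 - 66212) = 1/(369360 - 66212) = 1/303148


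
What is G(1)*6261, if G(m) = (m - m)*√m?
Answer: 0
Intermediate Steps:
G(m) = 0 (G(m) = 0*√m = 0)
G(1)*6261 = 0*6261 = 0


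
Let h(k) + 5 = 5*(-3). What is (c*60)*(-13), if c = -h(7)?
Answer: -15600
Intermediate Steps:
h(k) = -20 (h(k) = -5 + 5*(-3) = -5 - 15 = -20)
c = 20 (c = -1*(-20) = 20)
(c*60)*(-13) = (20*60)*(-13) = 1200*(-13) = -15600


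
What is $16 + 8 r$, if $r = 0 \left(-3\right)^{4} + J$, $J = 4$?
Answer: $48$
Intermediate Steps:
$r = 4$ ($r = 0 \left(-3\right)^{4} + 4 = 0 \cdot 81 + 4 = 0 + 4 = 4$)
$16 + 8 r = 16 + 8 \cdot 4 = 16 + 32 = 48$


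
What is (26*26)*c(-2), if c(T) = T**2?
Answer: 2704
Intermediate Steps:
(26*26)*c(-2) = (26*26)*(-2)**2 = 676*4 = 2704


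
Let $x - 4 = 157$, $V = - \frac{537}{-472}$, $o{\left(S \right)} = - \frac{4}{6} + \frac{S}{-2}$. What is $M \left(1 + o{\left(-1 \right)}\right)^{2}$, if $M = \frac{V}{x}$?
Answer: $\frac{4475}{911904} \approx 0.0049073$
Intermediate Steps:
$o{\left(S \right)} = - \frac{2}{3} - \frac{S}{2}$ ($o{\left(S \right)} = \left(-4\right) \frac{1}{6} + S \left(- \frac{1}{2}\right) = - \frac{2}{3} - \frac{S}{2}$)
$V = \frac{537}{472}$ ($V = \left(-537\right) \left(- \frac{1}{472}\right) = \frac{537}{472} \approx 1.1377$)
$x = 161$ ($x = 4 + 157 = 161$)
$M = \frac{537}{75992}$ ($M = \frac{537}{472 \cdot 161} = \frac{537}{472} \cdot \frac{1}{161} = \frac{537}{75992} \approx 0.0070665$)
$M \left(1 + o{\left(-1 \right)}\right)^{2} = \frac{537 \left(1 - \frac{1}{6}\right)^{2}}{75992} = \frac{537 \left(\frac{5}{6}\right)^{2}}{75992} = \frac{537}{75992} \cdot \frac{25}{36} = \frac{4475}{911904}$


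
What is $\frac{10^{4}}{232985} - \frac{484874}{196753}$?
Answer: $- \frac{22200167778}{9168099541} \approx -2.4215$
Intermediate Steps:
$\frac{10^{4}}{232985} - \frac{484874}{196753} = 10000 \cdot \frac{1}{232985} - \frac{484874}{196753} = \frac{2000}{46597} - \frac{484874}{196753} = - \frac{22200167778}{9168099541}$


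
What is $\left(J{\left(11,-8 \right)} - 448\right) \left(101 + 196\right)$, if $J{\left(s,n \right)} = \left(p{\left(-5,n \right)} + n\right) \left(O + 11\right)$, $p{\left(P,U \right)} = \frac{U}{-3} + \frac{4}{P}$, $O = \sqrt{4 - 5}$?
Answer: $- \frac{765468}{5} - \frac{9108 i}{5} \approx -1.5309 \cdot 10^{5} - 1821.6 i$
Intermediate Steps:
$O = i$ ($O = \sqrt{-1} = i \approx 1.0 i$)
$p{\left(P,U \right)} = \frac{4}{P} - \frac{U}{3}$ ($p{\left(P,U \right)} = U \left(- \frac{1}{3}\right) + \frac{4}{P} = - \frac{U}{3} + \frac{4}{P} = \frac{4}{P} - \frac{U}{3}$)
$J{\left(s,n \right)} = \left(11 + i\right) \left(- \frac{4}{5} + \frac{2 n}{3}\right)$ ($J{\left(s,n \right)} = \left(\left(\frac{4}{-5} - \frac{n}{3}\right) + n\right) \left(i + 11\right) = \left(\left(4 \left(- \frac{1}{5}\right) - \frac{n}{3}\right) + n\right) \left(11 + i\right) = \left(\left(- \frac{4}{5} - \frac{n}{3}\right) + n\right) \left(11 + i\right) = \left(- \frac{4}{5} + \frac{2 n}{3}\right) \left(11 + i\right) = \left(11 + i\right) \left(- \frac{4}{5} + \frac{2 n}{3}\right)$)
$\left(J{\left(11,-8 \right)} - 448\right) \left(101 + 196\right) = \left(\left(- \frac{44}{5} - \frac{4 i}{5} + \frac{2}{3} \left(-8\right) \left(11 + i\right)\right) - 448\right) \left(101 + 196\right) = \left(\left(- \frac{44}{5} - \frac{4 i}{5} - \left(\frac{176}{3} + \frac{16 i}{3}\right)\right) - 448\right) 297 = \left(\left(- \frac{1012}{15} - \frac{92 i}{15}\right) - 448\right) 297 = \left(- \frac{7732}{15} - \frac{92 i}{15}\right) 297 = - \frac{765468}{5} - \frac{9108 i}{5}$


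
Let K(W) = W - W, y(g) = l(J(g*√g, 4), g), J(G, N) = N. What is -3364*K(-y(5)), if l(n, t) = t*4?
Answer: 0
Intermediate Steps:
l(n, t) = 4*t
y(g) = 4*g
K(W) = 0
-3364*K(-y(5)) = -3364*0 = 0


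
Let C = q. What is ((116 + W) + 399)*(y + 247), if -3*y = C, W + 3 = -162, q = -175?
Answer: 320600/3 ≈ 1.0687e+5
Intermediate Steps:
W = -165 (W = -3 - 162 = -165)
C = -175
y = 175/3 (y = -⅓*(-175) = 175/3 ≈ 58.333)
((116 + W) + 399)*(y + 247) = ((116 - 165) + 399)*(175/3 + 247) = (-49 + 399)*(916/3) = 350*(916/3) = 320600/3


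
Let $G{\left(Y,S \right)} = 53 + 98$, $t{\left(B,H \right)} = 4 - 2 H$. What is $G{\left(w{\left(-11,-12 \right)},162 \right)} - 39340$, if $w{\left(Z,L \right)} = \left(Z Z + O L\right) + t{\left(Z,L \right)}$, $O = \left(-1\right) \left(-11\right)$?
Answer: $-39189$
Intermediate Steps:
$O = 11$
$w{\left(Z,L \right)} = 4 + Z^{2} + 9 L$ ($w{\left(Z,L \right)} = \left(Z Z + 11 L\right) - \left(-4 + 2 L\right) = \left(Z^{2} + 11 L\right) - \left(-4 + 2 L\right) = 4 + Z^{2} + 9 L$)
$G{\left(Y,S \right)} = 151$
$G{\left(w{\left(-11,-12 \right)},162 \right)} - 39340 = 151 - 39340 = -39189$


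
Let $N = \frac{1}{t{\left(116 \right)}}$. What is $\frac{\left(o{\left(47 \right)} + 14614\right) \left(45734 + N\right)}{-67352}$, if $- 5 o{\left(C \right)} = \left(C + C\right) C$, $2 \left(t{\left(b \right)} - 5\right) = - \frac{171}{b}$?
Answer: $- \frac{388151182377}{41631955} \approx -9323.4$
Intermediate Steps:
$t{\left(b \right)} = 5 - \frac{171}{2 b}$ ($t{\left(b \right)} = 5 + \frac{\left(-171\right) \frac{1}{b}}{2} = 5 - \frac{171}{2 b}$)
$N = \frac{232}{989}$ ($N = \frac{1}{5 - \frac{171}{2 \cdot 116}} = \frac{1}{5 - \frac{171}{232}} = \frac{1}{\frac{989}{232}} = \frac{232}{989} \approx 0.23458$)
$o{\left(C \right)} = - \frac{2 C^{2}}{5}$ ($o{\left(C \right)} = - \frac{\left(C + C\right) C}{5} = - \frac{2 C C}{5} = - \frac{2 C^{2}}{5}$)
$\frac{\left(o{\left(47 \right)} + 14614\right) \left(45734 + N\right)}{-67352} = \frac{\left(- \frac{2 \cdot 47^{2}}{5} + 14614\right) \left(45734 + \frac{232}{989}\right)}{-67352} = \left(\left(- \frac{2}{5}\right) 2209 + 14614\right) \frac{45231158}{989} \left(- \frac{1}{67352}\right) = \left(- \frac{4418}{5} + 14614\right) \frac{45231158}{989} \left(- \frac{1}{67352}\right) = \frac{68652}{5} \cdot \frac{45231158}{989} \left(- \frac{1}{67352}\right) = \frac{3105209459016}{4945} \left(- \frac{1}{67352}\right) = - \frac{388151182377}{41631955}$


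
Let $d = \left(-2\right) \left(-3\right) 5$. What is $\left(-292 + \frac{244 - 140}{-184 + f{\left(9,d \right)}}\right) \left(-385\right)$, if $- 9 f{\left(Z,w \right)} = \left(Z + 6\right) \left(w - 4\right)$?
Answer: $\frac{3490480}{31} \approx 1.126 \cdot 10^{5}$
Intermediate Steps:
$d = 30$ ($d = 6 \cdot 5 = 30$)
$f{\left(Z,w \right)} = - \frac{\left(-4 + w\right) \left(6 + Z\right)}{9}$ ($f{\left(Z,w \right)} = - \frac{\left(Z + 6\right) \left(w - 4\right)}{9} = - \frac{\left(6 + Z\right) \left(-4 + w\right)}{9} = - \frac{\left(-4 + w\right) \left(6 + Z\right)}{9}$)
$\left(-292 + \frac{244 - 140}{-184 + f{\left(9,d \right)}}\right) \left(-385\right) = \left(-292 + \frac{244 - 140}{-184 + \left(\frac{8}{3} - 20 + \frac{4}{9} \cdot 9 - 1 \cdot 30\right)}\right) \left(-385\right) = \left(-292 + \frac{104}{-184 + \left(\frac{8}{3} - 20 + 4 - 30\right)}\right) \left(-385\right) = \left(-292 + \frac{104}{-184 - \frac{130}{3}}\right) \left(-385\right) = \left(-292 + \frac{104}{- \frac{682}{3}}\right) \left(-385\right) = \left(-292 + 104 \left(- \frac{3}{682}\right)\right) \left(-385\right) = \left(-292 - \frac{156}{341}\right) \left(-385\right) = \left(- \frac{99728}{341}\right) \left(-385\right) = \frac{3490480}{31}$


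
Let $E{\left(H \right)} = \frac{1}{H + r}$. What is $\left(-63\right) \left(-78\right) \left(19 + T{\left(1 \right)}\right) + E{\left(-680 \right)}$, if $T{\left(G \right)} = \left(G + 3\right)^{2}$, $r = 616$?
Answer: $\frac{11007359}{64} \approx 1.7199 \cdot 10^{5}$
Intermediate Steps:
$E{\left(H \right)} = \frac{1}{616 + H}$ ($E{\left(H \right)} = \frac{1}{H + 616} = \frac{1}{616 + H}$)
$T{\left(G \right)} = \left(3 + G\right)^{2}$
$\left(-63\right) \left(-78\right) \left(19 + T{\left(1 \right)}\right) + E{\left(-680 \right)} = \left(-63\right) \left(-78\right) \left(19 + \left(3 + 1\right)^{2}\right) + \frac{1}{616 - 680} = 4914 \left(19 + 4^{2}\right) + \frac{1}{-64} = 4914 \left(19 + 16\right) - \frac{1}{64} = 4914 \cdot 35 - \frac{1}{64} = 171990 - \frac{1}{64} = \frac{11007359}{64}$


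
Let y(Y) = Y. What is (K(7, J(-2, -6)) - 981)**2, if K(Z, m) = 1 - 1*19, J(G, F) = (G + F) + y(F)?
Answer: 998001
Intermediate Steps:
J(G, F) = G + 2*F (J(G, F) = (G + F) + F = (F + G) + F = G + 2*F)
K(Z, m) = -18 (K(Z, m) = 1 - 19 = -18)
(K(7, J(-2, -6)) - 981)**2 = (-18 - 981)**2 = (-999)**2 = 998001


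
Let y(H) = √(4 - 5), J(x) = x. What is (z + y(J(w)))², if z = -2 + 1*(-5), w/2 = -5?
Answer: (7 - I)² ≈ 48.0 - 14.0*I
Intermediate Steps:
w = -10 (w = 2*(-5) = -10)
z = -7 (z = -2 - 5 = -7)
y(H) = I (y(H) = √(-1) = I)
(z + y(J(w)))² = (-7 + I)²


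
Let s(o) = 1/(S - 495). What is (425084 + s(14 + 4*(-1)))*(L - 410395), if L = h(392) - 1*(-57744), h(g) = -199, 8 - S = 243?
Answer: -10949334890915/73 ≈ -1.4999e+11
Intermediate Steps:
S = -235 (S = 8 - 1*243 = 8 - 243 = -235)
s(o) = -1/730 (s(o) = 1/(-235 - 495) = 1/(-730) = -1/730)
L = 57545 (L = -199 - 1*(-57744) = -199 + 57744 = 57545)
(425084 + s(14 + 4*(-1)))*(L - 410395) = (425084 - 1/730)*(57545 - 410395) = (310311319/730)*(-352850) = -10949334890915/73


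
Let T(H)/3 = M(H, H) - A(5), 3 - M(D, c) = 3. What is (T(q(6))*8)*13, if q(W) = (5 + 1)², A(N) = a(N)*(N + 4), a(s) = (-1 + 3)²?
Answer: -11232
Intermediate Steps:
a(s) = 4 (a(s) = 2² = 4)
M(D, c) = 0 (M(D, c) = 3 - 1*3 = 3 - 3 = 0)
A(N) = 16 + 4*N (A(N) = 4*(N + 4) = 4*(4 + N) = 16 + 4*N)
q(W) = 36 (q(W) = 6² = 36)
T(H) = -108 (T(H) = 3*(0 - (16 + 4*5)) = 3*(0 - (16 + 20)) = 3*(0 - 1*36) = 3*(0 - 36) = 3*(-36) = -108)
(T(q(6))*8)*13 = -108*8*13 = -864*13 = -11232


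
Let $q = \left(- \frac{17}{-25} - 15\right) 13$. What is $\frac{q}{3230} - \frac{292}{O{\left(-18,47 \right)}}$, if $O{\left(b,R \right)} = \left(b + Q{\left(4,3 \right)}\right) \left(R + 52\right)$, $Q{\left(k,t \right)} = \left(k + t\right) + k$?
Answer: $\frac{10176889}{27979875} \approx 0.36372$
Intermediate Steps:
$Q{\left(k,t \right)} = t + 2 k$
$q = - \frac{4654}{25}$ ($q = \left(\left(-17\right) \left(- \frac{1}{25}\right) - 15\right) 13 = \left(\frac{17}{25} - 15\right) 13 = \left(- \frac{358}{25}\right) 13 = - \frac{4654}{25} \approx -186.16$)
$O{\left(b,R \right)} = \left(11 + b\right) \left(52 + R\right)$ ($O{\left(b,R \right)} = \left(b + \left(3 + 2 \cdot 4\right)\right) \left(R + 52\right) = \left(b + \left(3 + 8\right)\right) \left(52 + R\right) = \left(b + 11\right) \left(52 + R\right) = \left(11 + b\right) \left(52 + R\right)$)
$\frac{q}{3230} - \frac{292}{O{\left(-18,47 \right)}} = - \frac{4654}{25 \cdot 3230} - \frac{292}{572 + 11 \cdot 47 + 52 \left(-18\right) + 47 \left(-18\right)} = \left(- \frac{4654}{25}\right) \frac{1}{3230} - \frac{292}{572 + 517 - 936 - 846} = - \frac{2327}{40375} - \frac{292}{-693} = - \frac{2327}{40375} - - \frac{292}{693} = - \frac{2327}{40375} + \frac{292}{693} = \frac{10176889}{27979875}$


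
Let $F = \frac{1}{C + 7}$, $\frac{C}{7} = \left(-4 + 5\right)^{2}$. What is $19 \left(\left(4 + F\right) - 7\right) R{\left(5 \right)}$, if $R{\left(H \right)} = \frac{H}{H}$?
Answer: $- \frac{779}{14} \approx -55.643$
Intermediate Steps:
$C = 7$ ($C = 7 \left(-4 + 5\right)^{2} = 7 \cdot 1^{2} = 7 \cdot 1 = 7$)
$R{\left(H \right)} = 1$
$F = \frac{1}{14}$ ($F = \frac{1}{7 + 7} = \frac{1}{14} \approx 0.071429$)
$19 \left(\left(4 + F\right) - 7\right) R{\left(5 \right)} = 19 \left(\left(4 + \frac{1}{14}\right) - 7\right) 1 = 19 \left(\frac{57}{14} - 7\right) 1 = 19 \left(- \frac{41}{14}\right) 1 = \left(- \frac{779}{14}\right) 1 = - \frac{779}{14}$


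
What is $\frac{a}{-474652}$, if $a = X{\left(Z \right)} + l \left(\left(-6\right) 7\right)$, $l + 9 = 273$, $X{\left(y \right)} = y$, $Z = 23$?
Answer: $\frac{11065}{474652} \approx 0.023312$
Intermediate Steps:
$l = 264$ ($l = -9 + 273 = 264$)
$a = -11065$ ($a = 23 + 264 \left(\left(-6\right) 7\right) = 23 + 264 \left(-42\right) = 23 - 11088 = -11065$)
$\frac{a}{-474652} = - \frac{11065}{-474652} = \left(-11065\right) \left(- \frac{1}{474652}\right) = \frac{11065}{474652}$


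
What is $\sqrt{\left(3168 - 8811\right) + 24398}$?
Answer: $11 \sqrt{155} \approx 136.95$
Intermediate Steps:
$\sqrt{\left(3168 - 8811\right) + 24398} = \sqrt{-5643 + 24398} = \sqrt{18755} = 11 \sqrt{155}$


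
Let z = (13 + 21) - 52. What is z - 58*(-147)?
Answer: 8508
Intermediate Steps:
z = -18 (z = 34 - 52 = -18)
z - 58*(-147) = -18 - 58*(-147) = -18 + 8526 = 8508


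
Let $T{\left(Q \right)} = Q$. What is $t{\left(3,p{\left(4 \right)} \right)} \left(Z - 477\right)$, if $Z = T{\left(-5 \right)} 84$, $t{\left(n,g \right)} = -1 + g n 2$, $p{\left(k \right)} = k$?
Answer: $-20631$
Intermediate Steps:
$t{\left(n,g \right)} = -1 + 2 g n$
$Z = -420$ ($Z = \left(-5\right) 84 = -420$)
$t{\left(3,p{\left(4 \right)} \right)} \left(Z - 477\right) = \left(-1 + 2 \cdot 4 \cdot 3\right) \left(-420 - 477\right) = \left(-1 + 24\right) \left(-897\right) = 23 \left(-897\right) = -20631$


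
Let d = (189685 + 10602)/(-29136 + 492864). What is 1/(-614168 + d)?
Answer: -463728/284806698017 ≈ -1.6282e-6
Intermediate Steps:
d = 200287/463728 ≈ 0.43191
1/(-614168 + d) = 1/(-614168 + 200287/463728) = 1/(-284806698017/463728) = -463728/284806698017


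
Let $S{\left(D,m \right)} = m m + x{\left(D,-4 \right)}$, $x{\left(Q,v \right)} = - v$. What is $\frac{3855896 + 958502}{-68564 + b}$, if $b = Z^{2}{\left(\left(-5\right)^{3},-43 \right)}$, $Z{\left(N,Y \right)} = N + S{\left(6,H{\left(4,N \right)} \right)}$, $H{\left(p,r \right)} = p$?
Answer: $- \frac{4814398}{57539} \approx -83.672$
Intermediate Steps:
$S{\left(D,m \right)} = 4 + m^{2}$ ($S{\left(D,m \right)} = m m - -4 = m^{2} + 4 = 4 + m^{2}$)
$Z{\left(N,Y \right)} = 20 + N$ ($Z{\left(N,Y \right)} = N + \left(4 + 4^{2}\right) = N + \left(4 + 16\right) = N + 20 = 20 + N$)
$b = 11025$ ($b = \left(20 + \left(-5\right)^{3}\right)^{2} = \left(20 - 125\right)^{2} = \left(-105\right)^{2} = 11025$)
$\frac{3855896 + 958502}{-68564 + b} = \frac{3855896 + 958502}{-68564 + 11025} = \frac{4814398}{-57539} = 4814398 \left(- \frac{1}{57539}\right) = - \frac{4814398}{57539}$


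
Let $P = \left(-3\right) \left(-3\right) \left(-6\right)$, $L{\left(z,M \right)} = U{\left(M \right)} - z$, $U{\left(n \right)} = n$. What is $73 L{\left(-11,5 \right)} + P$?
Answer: $1114$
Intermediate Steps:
$L{\left(z,M \right)} = M - z$
$P = -54$ ($P = 9 \left(-6\right) = -54$)
$73 L{\left(-11,5 \right)} + P = 73 \left(5 - -11\right) - 54 = 73 \left(5 + 11\right) - 54 = 73 \cdot 16 - 54 = 1168 - 54 = 1114$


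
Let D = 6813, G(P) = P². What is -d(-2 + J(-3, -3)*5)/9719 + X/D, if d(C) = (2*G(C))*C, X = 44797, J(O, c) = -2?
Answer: 458927771/66215547 ≈ 6.9308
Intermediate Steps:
d(C) = 2*C³ (d(C) = (2*C²)*C = 2*C³)
-d(-2 + J(-3, -3)*5)/9719 + X/D = -2*(-2 - 2*5)³/9719 + 44797/6813 = -2*(-2 - 10)³*(1/9719) + 44797*(1/6813) = -2*(-12)³*(1/9719) + 44797/6813 = -2*(-1728)*(1/9719) + 44797/6813 = -1*(-3456)*(1/9719) + 44797/6813 = 3456*(1/9719) + 44797/6813 = 3456/9719 + 44797/6813 = 458927771/66215547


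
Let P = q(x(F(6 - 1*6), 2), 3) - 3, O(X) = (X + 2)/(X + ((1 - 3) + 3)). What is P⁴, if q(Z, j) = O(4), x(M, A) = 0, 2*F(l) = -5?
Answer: 6561/625 ≈ 10.498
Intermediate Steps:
F(l) = -5/2 (F(l) = (½)*(-5) = -5/2)
O(X) = (2 + X)/(1 + X) (O(X) = (2 + X)/(X + (-2 + 3)) = (2 + X)/(X + 1) = (2 + X)/(1 + X))
q(Z, j) = 6/5 (q(Z, j) = (2 + 4)/(1 + 4) = 6/5)
P = -9/5 (P = 6/5 - 3 = -9/5 ≈ -1.8000)
P⁴ = (-9/5)⁴ = 6561/625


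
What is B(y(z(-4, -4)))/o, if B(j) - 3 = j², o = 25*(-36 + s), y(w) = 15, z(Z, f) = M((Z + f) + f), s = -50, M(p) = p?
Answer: -114/1075 ≈ -0.10605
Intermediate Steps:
z(Z, f) = Z + 2*f (z(Z, f) = (Z + f) + f = Z + 2*f)
o = -2150 (o = 25*(-36 - 50) = 25*(-86) = -2150)
B(j) = 3 + j²
B(y(z(-4, -4)))/o = (3 + 15²)/(-2150) = (3 + 225)*(-1/2150) = 228*(-1/2150) = -114/1075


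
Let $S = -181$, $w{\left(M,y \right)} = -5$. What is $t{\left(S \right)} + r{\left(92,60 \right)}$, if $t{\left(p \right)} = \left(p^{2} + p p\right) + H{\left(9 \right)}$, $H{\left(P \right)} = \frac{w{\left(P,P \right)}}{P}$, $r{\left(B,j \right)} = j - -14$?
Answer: $\frac{590359}{9} \approx 65596.0$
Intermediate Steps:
$r{\left(B,j \right)} = 14 + j$ ($r{\left(B,j \right)} = j + 14 = 14 + j$)
$H{\left(P \right)} = - \frac{5}{P}$
$t{\left(p \right)} = - \frac{5}{9} + 2 p^{2}$ ($t{\left(p \right)} = \left(p^{2} + p p\right) - \frac{5}{9} = \left(p^{2} + p^{2}\right) - \frac{5}{9} = 2 p^{2} - \frac{5}{9} = - \frac{5}{9} + 2 p^{2}$)
$t{\left(S \right)} + r{\left(92,60 \right)} = \left(- \frac{5}{9} + 2 \left(-181\right)^{2}\right) + \left(14 + 60\right) = \left(- \frac{5}{9} + 2 \cdot 32761\right) + 74 = \left(- \frac{5}{9} + 65522\right) + 74 = \frac{589693}{9} + 74 = \frac{590359}{9}$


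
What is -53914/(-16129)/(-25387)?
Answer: -53914/409466923 ≈ -0.00013167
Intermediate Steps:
-53914/(-16129)/(-25387) = -53914*(-1/16129)*(-1/25387) = (53914/16129)*(-1/25387) = -53914/409466923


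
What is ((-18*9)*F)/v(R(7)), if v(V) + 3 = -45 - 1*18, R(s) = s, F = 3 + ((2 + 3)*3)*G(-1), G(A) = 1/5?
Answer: 162/11 ≈ 14.727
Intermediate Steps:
G(A) = ⅕
F = 6 (F = 3 + ((2 + 3)*3)*(⅕) = 3 + (5*3)*(⅕) = 3 + 15*(⅕) = 3 + 3 = 6)
v(V) = -66 (v(V) = -3 + (-45 - 1*18) = -3 + (-45 - 18) = -3 - 63 = -66)
((-18*9)*F)/v(R(7)) = (-18*9*6)/(-66) = -162*6*(-1/66) = -972*(-1/66) = 162/11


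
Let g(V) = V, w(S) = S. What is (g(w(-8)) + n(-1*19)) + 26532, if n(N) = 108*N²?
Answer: 65512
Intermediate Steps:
(g(w(-8)) + n(-1*19)) + 26532 = (-8 + 108*(-1*19)²) + 26532 = (-8 + 108*(-19)²) + 26532 = (-8 + 108*361) + 26532 = (-8 + 38988) + 26532 = 38980 + 26532 = 65512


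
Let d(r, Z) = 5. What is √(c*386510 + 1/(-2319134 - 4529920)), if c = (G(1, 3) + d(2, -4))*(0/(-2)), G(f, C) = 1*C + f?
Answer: I*√761006/2283018 ≈ 0.00038211*I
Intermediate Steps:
G(f, C) = C + f
c = 0 (c = ((3 + 1) + 5)*(0/(-2)) = (4 + 5)*(0*(-½)) = 9*0 = 0)
√(c*386510 + 1/(-2319134 - 4529920)) = √(0*386510 + 1/(-2319134 - 4529920)) = √(0 + 1/(-6849054)) = √(0 - 1/6849054) = √(-1/6849054) = I*√761006/2283018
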